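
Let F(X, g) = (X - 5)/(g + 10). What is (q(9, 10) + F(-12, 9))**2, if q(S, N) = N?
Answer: 29929/361 ≈ 82.906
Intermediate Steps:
F(X, g) = (-5 + X)/(10 + g)
(q(9, 10) + F(-12, 9))**2 = (10 + (-5 - 12)/(10 + 9))**2 = (10 - 17/19)**2 = (173/19)**2 = 29929/361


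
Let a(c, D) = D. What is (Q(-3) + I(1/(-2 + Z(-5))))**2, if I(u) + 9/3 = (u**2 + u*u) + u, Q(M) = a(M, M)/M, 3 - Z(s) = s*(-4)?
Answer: 546121/130321 ≈ 4.1906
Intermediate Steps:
Z(s) = 3 + 4*s (Z(s) = 3 - s*(-4) = 3 - (-4)*s = 3 + 4*s)
Q(M) = 1 (Q(M) = M/M = 1)
I(u) = -3 + u + 2*u**2 (I(u) = -3 + ((u**2 + u*u) + u) = -3 + ((u**2 + u**2) + u) = -3 + (2*u**2 + u) = -3 + (u + 2*u**2) = -3 + u + 2*u**2)
(Q(-3) + I(1/(-2 + Z(-5))))**2 = (1 + (-3 + 1/(-2 + (3 + 4*(-5))) + 2*(1/(-2 + (3 + 4*(-5))))**2))**2 = (1 + (-3 + 1/(-2 + (3 - 20)) + 2*(1/(-2 + (3 - 20)))**2))**2 = (1 + (-3 + 1/(-2 - 17) + 2*(1/(-2 - 17))**2))**2 = (1 + (-3 + 1/(-19) + 2*(1/(-19))**2))**2 = (1 + (-3 - 1/19 + 2*(-1/19)**2))**2 = (1 + (-3 - 1/19 + 2*(1/361)))**2 = (1 + (-3 - 1/19 + 2/361))**2 = (1 - 1100/361)**2 = (-739/361)**2 = 546121/130321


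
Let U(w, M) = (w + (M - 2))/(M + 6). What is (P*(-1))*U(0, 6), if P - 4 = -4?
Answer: 0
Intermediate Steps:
P = 0 (P = 4 - 4 = 0)
U(w, M) = (-2 + M + w)/(6 + M) (U(w, M) = (w + (-2 + M))/(6 + M) = (-2 + M + w)/(6 + M))
(P*(-1))*U(0, 6) = (0*(-1))*((-2 + 6 + 0)/(6 + 6)) = 0*(4/12) = 0*((1/12)*4) = 0*(1/3) = 0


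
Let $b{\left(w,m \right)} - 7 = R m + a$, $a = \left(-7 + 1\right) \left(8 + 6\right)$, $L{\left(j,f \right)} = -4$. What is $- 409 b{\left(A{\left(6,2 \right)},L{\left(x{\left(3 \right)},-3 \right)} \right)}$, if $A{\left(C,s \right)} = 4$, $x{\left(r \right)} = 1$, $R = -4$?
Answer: $24949$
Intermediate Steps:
$a = -84$ ($a = \left(-6\right) 14 = -84$)
$b{\left(w,m \right)} = -77 - 4 m$ ($b{\left(w,m \right)} = 7 - \left(84 + 4 m\right) = -77 - 4 m$)
$- 409 b{\left(A{\left(6,2 \right)},L{\left(x{\left(3 \right)},-3 \right)} \right)} = - 409 \left(-77 - -16\right) = - 409 \left(-77 + 16\right) = \left(-409\right) \left(-61\right) = 24949$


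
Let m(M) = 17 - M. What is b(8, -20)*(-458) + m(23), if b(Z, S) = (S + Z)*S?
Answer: -109926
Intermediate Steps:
b(Z, S) = S*(S + Z)
b(8, -20)*(-458) + m(23) = -20*(-20 + 8)*(-458) + (17 - 1*23) = -20*(-12)*(-458) + (17 - 23) = 240*(-458) - 6 = -109920 - 6 = -109926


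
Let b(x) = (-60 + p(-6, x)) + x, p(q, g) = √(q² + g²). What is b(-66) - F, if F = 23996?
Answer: -24122 + 6*√122 ≈ -24056.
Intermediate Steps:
p(q, g) = √(g² + q²)
b(x) = -60 + x + √(36 + x²) (b(x) = (-60 + √(x² + (-6)²)) + x = (-60 + √(x² + 36)) + x = (-60 + √(36 + x²)) + x = -60 + x + √(36 + x²))
b(-66) - F = (-60 - 66 + √(36 + (-66)²)) - 1*23996 = (-60 - 66 + √(36 + 4356)) - 23996 = (-60 - 66 + √4392) - 23996 = (-60 - 66 + 6*√122) - 23996 = (-126 + 6*√122) - 23996 = -24122 + 6*√122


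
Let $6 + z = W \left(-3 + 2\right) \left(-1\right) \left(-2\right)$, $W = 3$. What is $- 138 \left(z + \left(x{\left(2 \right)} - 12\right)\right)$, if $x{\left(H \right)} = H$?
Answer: $3036$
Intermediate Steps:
$z = -12$ ($z = -6 + 3 \left(-3 + 2\right) \left(-1\right) \left(-2\right) = -6 + 3 \left(-1\right) \left(-1\right) \left(-2\right) = -6 + \left(-3\right) \left(-1\right) \left(-2\right) = -6 + 3 \left(-2\right) = -6 - 6 = -12$)
$- 138 \left(z + \left(x{\left(2 \right)} - 12\right)\right) = - 138 \left(-12 + \left(2 - 12\right)\right) = - 138 \left(-12 - 10\right) = \left(-138\right) \left(-22\right) = 3036$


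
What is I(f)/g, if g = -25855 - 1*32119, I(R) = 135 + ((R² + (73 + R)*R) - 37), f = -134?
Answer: -13114/28987 ≈ -0.45241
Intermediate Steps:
I(R) = 98 + R² + R*(73 + R) (I(R) = 135 + ((R² + R*(73 + R)) - 37) = 135 + (-37 + R² + R*(73 + R)) = 98 + R² + R*(73 + R))
g = -57974 (g = -25855 - 32119 = -57974)
I(f)/g = (98 + 2*(-134)² + 73*(-134))/(-57974) = (98 + 2*17956 - 9782)*(-1/57974) = (98 + 35912 - 9782)*(-1/57974) = 26228*(-1/57974) = -13114/28987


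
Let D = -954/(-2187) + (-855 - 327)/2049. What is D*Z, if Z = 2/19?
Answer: -46688/3153411 ≈ -0.014806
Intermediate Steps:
D = -23344/165969 (D = -954*(-1/2187) - 1182*1/2049 = 106/243 - 394/683 = -23344/165969 ≈ -0.14065)
Z = 2/19 (Z = 2*(1/19) = 2/19 ≈ 0.10526)
D*Z = -23344/165969*2/19 = -46688/3153411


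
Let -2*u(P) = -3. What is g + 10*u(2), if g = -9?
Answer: 6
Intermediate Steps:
u(P) = 3/2 (u(P) = -1/2*(-3) = 3/2)
g + 10*u(2) = -9 + 10*(3/2) = -9 + 15 = 6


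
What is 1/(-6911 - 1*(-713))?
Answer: -1/6198 ≈ -0.00016134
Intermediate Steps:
1/(-6911 - 1*(-713)) = 1/(-6911 + 713) = 1/(-6198) = -1/6198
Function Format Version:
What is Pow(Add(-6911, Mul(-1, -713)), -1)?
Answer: Rational(-1, 6198) ≈ -0.00016134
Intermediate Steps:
Pow(Add(-6911, Mul(-1, -713)), -1) = Pow(Add(-6911, 713), -1) = Pow(-6198, -1) = Rational(-1, 6198)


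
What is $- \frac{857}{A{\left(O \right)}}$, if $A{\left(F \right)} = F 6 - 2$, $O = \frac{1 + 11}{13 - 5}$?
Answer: $- \frac{857}{7} \approx -122.43$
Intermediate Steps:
$O = \frac{3}{2}$ ($O = \frac{12}{8} = 12 \cdot \frac{1}{8} = \frac{3}{2} \approx 1.5$)
$A{\left(F \right)} = -2 + 6 F$ ($A{\left(F \right)} = 6 F - 2 = -2 + 6 F$)
$- \frac{857}{A{\left(O \right)}} = - \frac{857}{-2 + 6 \cdot \frac{3}{2}} = - \frac{857}{-2 + 9} = - \frac{857}{7}$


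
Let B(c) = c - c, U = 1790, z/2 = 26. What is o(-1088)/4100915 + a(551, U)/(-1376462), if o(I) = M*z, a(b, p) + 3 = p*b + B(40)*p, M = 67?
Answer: -310760273769/434211820210 ≈ -0.71569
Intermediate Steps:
z = 52 (z = 2*26 = 52)
B(c) = 0
a(b, p) = -3 + b*p (a(b, p) = -3 + (p*b + 0*p) = -3 + (b*p + 0) = -3 + b*p)
o(I) = 3484 (o(I) = 67*52 = 3484)
o(-1088)/4100915 + a(551, U)/(-1376462) = 3484/4100915 + (-3 + 551*1790)/(-1376462) = 3484*(1/4100915) + (-3 + 986290)*(-1/1376462) = 268/315455 + 986287*(-1/1376462) = 268/315455 - 986287/1376462 = -310760273769/434211820210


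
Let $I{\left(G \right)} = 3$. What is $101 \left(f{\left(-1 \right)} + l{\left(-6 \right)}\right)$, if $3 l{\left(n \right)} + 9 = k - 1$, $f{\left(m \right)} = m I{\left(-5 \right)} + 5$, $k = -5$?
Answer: $-303$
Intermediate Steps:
$f{\left(m \right)} = 5 + 3 m$ ($f{\left(m \right)} = m 3 + 5 = 3 m + 5 = 5 + 3 m$)
$l{\left(n \right)} = -5$ ($l{\left(n \right)} = -3 + \frac{-5 - 1}{3} = -3 + \frac{1}{3} \left(-6\right) = -3 - 2 = -5$)
$101 \left(f{\left(-1 \right)} + l{\left(-6 \right)}\right) = 101 \left(\left(5 + 3 \left(-1\right)\right) - 5\right) = 101 \left(\left(5 - 3\right) - 5\right) = 101 \left(2 - 5\right) = 101 \left(-3\right) = -303$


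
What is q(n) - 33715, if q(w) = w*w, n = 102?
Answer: -23311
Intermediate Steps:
q(w) = w²
q(n) - 33715 = 102² - 33715 = 10404 - 33715 = -23311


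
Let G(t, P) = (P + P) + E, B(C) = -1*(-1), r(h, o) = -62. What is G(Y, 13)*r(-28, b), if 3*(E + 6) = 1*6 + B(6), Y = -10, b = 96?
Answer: -4154/3 ≈ -1384.7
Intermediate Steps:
B(C) = 1
E = -11/3 (E = -6 + (1*6 + 1)/3 = -6 + (6 + 1)/3 = -6 + (1/3)*7 = -6 + 7/3 = -11/3 ≈ -3.6667)
G(t, P) = -11/3 + 2*P (G(t, P) = (P + P) - 11/3 = 2*P - 11/3 = -11/3 + 2*P)
G(Y, 13)*r(-28, b) = (-11/3 + 2*13)*(-62) = (-11/3 + 26)*(-62) = (67/3)*(-62) = -4154/3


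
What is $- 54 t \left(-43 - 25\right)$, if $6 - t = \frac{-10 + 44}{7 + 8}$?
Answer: $\frac{68544}{5} \approx 13709.0$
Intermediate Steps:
$t = \frac{56}{15}$ ($t = 6 - \frac{-10 + 44}{7 + 8} = 6 - \frac{34}{15} = \frac{56}{15} \approx 3.7333$)
$- 54 t \left(-43 - 25\right) = \left(-54\right) \frac{56}{15} \left(-43 - 25\right) = \left(- \frac{1008}{5}\right) \left(-68\right) = \frac{68544}{5}$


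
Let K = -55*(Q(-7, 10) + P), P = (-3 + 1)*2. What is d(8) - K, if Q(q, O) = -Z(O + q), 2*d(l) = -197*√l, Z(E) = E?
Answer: -385 - 197*√2 ≈ -663.60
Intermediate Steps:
d(l) = -197*√l/2 (d(l) = (-197*√l)/2 = -197*√l/2)
P = -4 (P = -2*2 = -4)
Q(q, O) = -O - q (Q(q, O) = -(O + q) = -O - q)
K = 385 (K = -55*((-1*10 - 1*(-7)) - 4) = -55*((-10 + 7) - 4) = -55*(-3 - 4) = -55*(-7) = 385)
d(8) - K = -197*√2 - 1*385 = -197*√2 - 385 = -385 - 197*√2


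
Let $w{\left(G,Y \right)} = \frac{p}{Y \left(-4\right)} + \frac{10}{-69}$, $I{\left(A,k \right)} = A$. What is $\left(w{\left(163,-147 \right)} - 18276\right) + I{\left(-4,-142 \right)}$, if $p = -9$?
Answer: $- \frac{247220887}{13524} \approx -18280.0$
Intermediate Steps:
$w{\left(G,Y \right)} = - \frac{10}{69} + \frac{9}{4 Y}$ ($w{\left(G,Y \right)} = - \frac{9}{Y \left(-4\right)} + \frac{10}{-69} = - \frac{9}{\left(-4\right) Y} + 10 \left(- \frac{1}{69}\right) = - 9 \left(- \frac{1}{4 Y}\right) - \frac{10}{69} = \frac{9}{4 Y} - \frac{10}{69} = - \frac{10}{69} + \frac{9}{4 Y}$)
$\left(w{\left(163,-147 \right)} - 18276\right) + I{\left(-4,-142 \right)} = \left(\frac{621 - -5880}{276 \left(-147\right)} - 18276\right) - 4 = \left(\frac{1}{276} \left(- \frac{1}{147}\right) \left(621 + 5880\right) - 18276\right) - 4 = \left(\frac{1}{276} \left(- \frac{1}{147}\right) 6501 - 18276\right) - 4 = \left(- \frac{2167}{13524} - 18276\right) - 4 = - \frac{247166791}{13524} - 4 = - \frac{247220887}{13524}$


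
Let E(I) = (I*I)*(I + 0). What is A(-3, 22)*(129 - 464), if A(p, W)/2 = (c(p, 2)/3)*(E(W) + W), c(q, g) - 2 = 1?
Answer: -7148900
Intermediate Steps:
E(I) = I**3 (E(I) = I**2*I = I**3)
c(q, g) = 3 (c(q, g) = 2 + 1 = 3)
A(p, W) = 2*W + 2*W**3 (A(p, W) = 2*((3/3)*(W**3 + W)) = 2*((3*(1/3))*(W + W**3)) = 2*(1*(W + W**3)) = 2*(W + W**3) = 2*W + 2*W**3)
A(-3, 22)*(129 - 464) = (2*22*(1 + 22**2))*(129 - 464) = (2*22*(1 + 484))*(-335) = (2*22*485)*(-335) = 21340*(-335) = -7148900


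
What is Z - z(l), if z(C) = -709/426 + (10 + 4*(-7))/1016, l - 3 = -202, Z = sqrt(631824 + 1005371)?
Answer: 182003/108204 + sqrt(1637195) ≈ 1281.2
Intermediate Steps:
Z = sqrt(1637195) ≈ 1279.5
l = -199 (l = 3 - 202 = -199)
z(C) = -182003/108204 (z(C) = -709*1/426 + (10 - 28)*(1/1016) = -709/426 - 18*1/1016 = -709/426 - 9/508 = -182003/108204)
Z - z(l) = sqrt(1637195) - 1*(-182003/108204) = sqrt(1637195) + 182003/108204 = 182003/108204 + sqrt(1637195)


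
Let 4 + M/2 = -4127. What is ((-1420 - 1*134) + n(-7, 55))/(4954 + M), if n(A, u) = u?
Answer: 1499/3308 ≈ 0.45314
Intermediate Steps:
M = -8262 (M = -8 + 2*(-4127) = -8 - 8254 = -8262)
((-1420 - 1*134) + n(-7, 55))/(4954 + M) = ((-1420 - 1*134) + 55)/(4954 - 8262) = ((-1420 - 134) + 55)/(-3308) = (-1554 + 55)*(-1/3308) = -1499*(-1/3308) = 1499/3308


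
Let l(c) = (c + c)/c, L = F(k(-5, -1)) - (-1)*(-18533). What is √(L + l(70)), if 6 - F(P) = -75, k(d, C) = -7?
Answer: 15*I*√82 ≈ 135.83*I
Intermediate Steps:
F(P) = 81 (F(P) = 6 - 1*(-75) = 6 + 75 = 81)
L = -18452 (L = 81 - (-1)*(-18533) = 81 - 1*18533 = 81 - 18533 = -18452)
l(c) = 2 (l(c) = (2*c)/c = 2)
√(L + l(70)) = √(-18452 + 2) = √(-18450) = 15*I*√82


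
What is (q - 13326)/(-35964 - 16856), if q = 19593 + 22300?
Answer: -28567/52820 ≈ -0.54084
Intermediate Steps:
q = 41893
(q - 13326)/(-35964 - 16856) = (41893 - 13326)/(-35964 - 16856) = 28567/(-52820) = 28567*(-1/52820) = -28567/52820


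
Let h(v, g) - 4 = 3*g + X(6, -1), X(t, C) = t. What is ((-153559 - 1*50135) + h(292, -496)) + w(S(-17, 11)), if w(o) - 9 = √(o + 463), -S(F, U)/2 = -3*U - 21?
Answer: -205163 + √571 ≈ -2.0514e+5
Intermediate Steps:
S(F, U) = 42 + 6*U (S(F, U) = -2*(-3*U - 21) = -2*(-21 - 3*U) = 42 + 6*U)
h(v, g) = 10 + 3*g (h(v, g) = 4 + (3*g + 6) = 4 + (6 + 3*g) = 10 + 3*g)
w(o) = 9 + √(463 + o) (w(o) = 9 + √(o + 463) = 9 + √(463 + o))
((-153559 - 1*50135) + h(292, -496)) + w(S(-17, 11)) = ((-153559 - 1*50135) + (10 + 3*(-496))) + (9 + √(463 + (42 + 6*11))) = ((-153559 - 50135) + (10 - 1488)) + (9 + √(463 + (42 + 66))) = (-203694 - 1478) + (9 + √(463 + 108)) = -205172 + (9 + √571) = -205163 + √571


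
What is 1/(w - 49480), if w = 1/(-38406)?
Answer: -38406/1900328881 ≈ -2.0210e-5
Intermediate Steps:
w = -1/38406 ≈ -2.6038e-5
1/(w - 49480) = 1/(-1/38406 - 49480) = 1/(-1900328881/38406) = -38406/1900328881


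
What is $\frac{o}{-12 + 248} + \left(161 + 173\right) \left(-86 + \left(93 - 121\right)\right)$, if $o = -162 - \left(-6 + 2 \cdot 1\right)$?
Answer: $- \frac{4493047}{118} \approx -38077.0$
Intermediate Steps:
$o = -158$ ($o = -162 - \left(-6 + 2\right) = -162 - -4 = -162 + 4 = -158$)
$\frac{o}{-12 + 248} + \left(161 + 173\right) \left(-86 + \left(93 - 121\right)\right) = \frac{1}{-12 + 248} \left(-158\right) + \left(161 + 173\right) \left(-86 + \left(93 - 121\right)\right) = \frac{1}{236} \left(-158\right) + 334 \left(-86 + \left(93 - 121\right)\right) = \frac{1}{236} \left(-158\right) + 334 \left(-86 - 28\right) = - \frac{79}{118} + 334 \left(-114\right) = - \frac{79}{118} - 38076 = - \frac{4493047}{118}$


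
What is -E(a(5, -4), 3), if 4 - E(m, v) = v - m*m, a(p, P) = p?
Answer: -26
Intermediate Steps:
E(m, v) = 4 + m**2 - v (E(m, v) = 4 - (v - m*m) = 4 - (v - m**2) = 4 + (m**2 - v) = 4 + m**2 - v)
-E(a(5, -4), 3) = -(4 + 5**2 - 1*3) = -(4 + 25 - 3) = -1*26 = -26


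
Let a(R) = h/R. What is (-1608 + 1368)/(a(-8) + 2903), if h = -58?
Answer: -960/11641 ≈ -0.082467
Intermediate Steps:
a(R) = -58/R
(-1608 + 1368)/(a(-8) + 2903) = (-1608 + 1368)/(-58/(-8) + 2903) = -240/(-58*(-⅛) + 2903) = -240/(29/4 + 2903) = -240/11641/4 = -240*4/11641 = -960/11641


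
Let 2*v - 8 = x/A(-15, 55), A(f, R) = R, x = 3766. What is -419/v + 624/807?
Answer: -5761681/565707 ≈ -10.185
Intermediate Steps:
v = 2103/55 (v = 4 + (3766/55)/2 = 4 + (3766*(1/55))/2 = 4 + (1/2)*(3766/55) = 4 + 1883/55 = 2103/55 ≈ 38.236)
-419/v + 624/807 = -419/2103/55 + 624/807 = -419*55/2103 + 624*(1/807) = -23045/2103 + 208/269 = -5761681/565707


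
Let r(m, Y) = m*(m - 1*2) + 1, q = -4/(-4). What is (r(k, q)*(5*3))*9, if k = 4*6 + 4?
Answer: 98415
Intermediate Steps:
k = 28 (k = 24 + 4 = 28)
q = 1 (q = -4*(-¼) = 1)
r(m, Y) = 1 + m*(-2 + m) (r(m, Y) = m*(m - 2) + 1 = m*(-2 + m) + 1 = 1 + m*(-2 + m))
(r(k, q)*(5*3))*9 = ((1 + 28² - 2*28)*(5*3))*9 = ((1 + 784 - 56)*15)*9 = (729*15)*9 = 10935*9 = 98415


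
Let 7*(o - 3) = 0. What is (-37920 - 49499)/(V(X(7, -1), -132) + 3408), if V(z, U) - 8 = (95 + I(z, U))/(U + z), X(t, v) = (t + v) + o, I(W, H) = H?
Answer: -10752537/420205 ≈ -25.589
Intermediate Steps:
o = 3 (o = 3 + (1/7)*0 = 3 + 0 = 3)
X(t, v) = 3 + t + v (X(t, v) = (t + v) + 3 = 3 + t + v)
V(z, U) = 8 + (95 + U)/(U + z)
(-37920 - 49499)/(V(X(7, -1), -132) + 3408) = (-37920 - 49499)/((95 + 8*(3 + 7 - 1) + 9*(-132))/(-132 + (3 + 7 - 1)) + 3408) = -87419/((95 + 8*9 - 1188)/(-132 + 9) + 3408) = -87419/((95 + 72 - 1188)/(-123) + 3408) = -87419/(-1/123*(-1021) + 3408) = -87419/(1021/123 + 3408) = -87419/420205/123 = -87419*123/420205 = -10752537/420205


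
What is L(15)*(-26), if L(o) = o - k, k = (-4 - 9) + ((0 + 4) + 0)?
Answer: -624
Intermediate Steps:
k = -9 (k = -13 + (4 + 0) = -13 + 4 = -9)
L(o) = 9 + o (L(o) = o - 1*(-9) = o + 9 = 9 + o)
L(15)*(-26) = (9 + 15)*(-26) = 24*(-26) = -624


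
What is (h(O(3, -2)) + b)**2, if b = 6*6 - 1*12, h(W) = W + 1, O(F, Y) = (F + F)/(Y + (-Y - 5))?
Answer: 14161/25 ≈ 566.44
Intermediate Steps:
O(F, Y) = -2*F/5 (O(F, Y) = (2*F)/(Y + (-5 - Y)) = (2*F)/(-5) = (2*F)*(-1/5) = -2*F/5)
h(W) = 1 + W
b = 24 (b = 36 - 12 = 24)
(h(O(3, -2)) + b)**2 = ((1 - 2/5*3) + 24)**2 = ((1 - 6/5) + 24)**2 = (-1/5 + 24)**2 = (119/5)**2 = 14161/25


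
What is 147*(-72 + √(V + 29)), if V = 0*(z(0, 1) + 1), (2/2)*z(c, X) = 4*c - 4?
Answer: -10584 + 147*√29 ≈ -9792.4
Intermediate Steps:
z(c, X) = -4 + 4*c (z(c, X) = 4*c - 4 = -4 + 4*c)
V = 0 (V = 0*((-4 + 4*0) + 1) = 0*((-4 + 0) + 1) = 0*(-4 + 1) = 0*(-3) = 0)
147*(-72 + √(V + 29)) = 147*(-72 + √(0 + 29)) = 147*(-72 + √29) = -10584 + 147*√29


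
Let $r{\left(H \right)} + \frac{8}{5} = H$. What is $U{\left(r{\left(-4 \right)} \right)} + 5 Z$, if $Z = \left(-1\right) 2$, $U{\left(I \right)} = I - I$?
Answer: $-10$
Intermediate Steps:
$r{\left(H \right)} = - \frac{8}{5} + H$
$U{\left(I \right)} = 0$
$Z = -2$
$U{\left(r{\left(-4 \right)} \right)} + 5 Z = 0 + 5 \left(-2\right) = 0 - 10 = -10$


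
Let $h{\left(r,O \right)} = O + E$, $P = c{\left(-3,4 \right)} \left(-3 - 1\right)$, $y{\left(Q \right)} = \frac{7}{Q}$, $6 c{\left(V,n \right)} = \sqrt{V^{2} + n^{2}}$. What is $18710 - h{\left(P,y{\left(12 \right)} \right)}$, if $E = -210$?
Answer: $\frac{227033}{12} \approx 18919.0$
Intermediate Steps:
$c{\left(V,n \right)} = \frac{\sqrt{V^{2} + n^{2}}}{6}$
$P = - \frac{10}{3}$ ($P = \frac{\sqrt{\left(-3\right)^{2} + 4^{2}}}{6} \left(-3 - 1\right) = \frac{\sqrt{9 + 16}}{6} \left(-4\right) = \frac{\sqrt{25}}{6} \left(-4\right) = \frac{1}{6} \cdot 5 \left(-4\right) = \frac{5}{6} \left(-4\right) = - \frac{10}{3} \approx -3.3333$)
$h{\left(r,O \right)} = -210 + O$ ($h{\left(r,O \right)} = O - 210 = -210 + O$)
$18710 - h{\left(P,y{\left(12 \right)} \right)} = 18710 - \left(-210 + \frac{7}{12}\right) = 18710 - - \frac{2513}{12} = 18710 + \frac{2513}{12} = \frac{227033}{12}$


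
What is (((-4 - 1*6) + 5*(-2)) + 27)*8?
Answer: 56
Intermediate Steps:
(((-4 - 1*6) + 5*(-2)) + 27)*8 = (((-4 - 6) - 10) + 27)*8 = ((-10 - 10) + 27)*8 = (-20 + 27)*8 = 7*8 = 56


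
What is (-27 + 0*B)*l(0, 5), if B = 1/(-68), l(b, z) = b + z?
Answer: -135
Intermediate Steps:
B = -1/68 ≈ -0.014706
(-27 + 0*B)*l(0, 5) = (-27 + 0*(-1/68))*(0 + 5) = (-27 + 0)*5 = -27*5 = -135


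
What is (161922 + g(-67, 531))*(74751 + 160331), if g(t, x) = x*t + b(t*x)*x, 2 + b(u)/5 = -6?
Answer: 24708293610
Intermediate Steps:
b(u) = -40 (b(u) = -10 + 5*(-6) = -10 - 30 = -40)
g(t, x) = -40*x + t*x (g(t, x) = x*t - 40*x = t*x - 40*x = -40*x + t*x)
(161922 + g(-67, 531))*(74751 + 160331) = (161922 + 531*(-40 - 67))*(74751 + 160331) = (161922 + 531*(-107))*235082 = (161922 - 56817)*235082 = 105105*235082 = 24708293610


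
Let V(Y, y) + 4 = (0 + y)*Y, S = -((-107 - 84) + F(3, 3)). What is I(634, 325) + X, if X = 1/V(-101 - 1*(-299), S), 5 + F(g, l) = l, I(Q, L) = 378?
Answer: 14443381/38210 ≈ 378.00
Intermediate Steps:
F(g, l) = -5 + l
S = 193 (S = -((-107 - 84) + (-5 + 3)) = -(-191 - 2) = -1*(-193) = 193)
V(Y, y) = -4 + Y*y (V(Y, y) = -4 + (0 + y)*Y = -4 + y*Y = -4 + Y*y)
X = 1/38210 (X = 1/(-4 + (-101 - 1*(-299))*193) = 1/(-4 + (-101 + 299)*193) = 1/(-4 + 198*193) = 1/(-4 + 38214) = 1/38210 ≈ 2.6171e-5)
I(634, 325) + X = 378 + 1/38210 = 14443381/38210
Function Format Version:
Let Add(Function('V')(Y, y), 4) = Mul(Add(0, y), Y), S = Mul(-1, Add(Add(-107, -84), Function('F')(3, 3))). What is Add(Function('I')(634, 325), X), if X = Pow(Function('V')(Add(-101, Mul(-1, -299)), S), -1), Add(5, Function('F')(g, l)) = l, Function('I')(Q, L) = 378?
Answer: Rational(14443381, 38210) ≈ 378.00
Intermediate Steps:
Function('F')(g, l) = Add(-5, l)
S = 193 (S = Mul(-1, Add(Add(-107, -84), Add(-5, 3))) = Mul(-1, Add(-191, -2)) = Mul(-1, -193) = 193)
Function('V')(Y, y) = Add(-4, Mul(Y, y)) (Function('V')(Y, y) = Add(-4, Mul(Add(0, y), Y)) = Add(-4, Mul(y, Y)) = Add(-4, Mul(Y, y)))
X = Rational(1, 38210) (X = Pow(Add(-4, Mul(Add(-101, Mul(-1, -299)), 193)), -1) = Pow(Add(-4, Mul(Add(-101, 299), 193)), -1) = Pow(Add(-4, Mul(198, 193)), -1) = Pow(Add(-4, 38214), -1) = Pow(38210, -1) = Rational(1, 38210) ≈ 2.6171e-5)
Add(Function('I')(634, 325), X) = Add(378, Rational(1, 38210)) = Rational(14443381, 38210)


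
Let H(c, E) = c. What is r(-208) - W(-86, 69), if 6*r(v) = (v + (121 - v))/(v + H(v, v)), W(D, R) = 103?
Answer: -257209/2496 ≈ -103.05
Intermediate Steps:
r(v) = 121/(12*v) (r(v) = ((v + (121 - v))/(v + v))/6 = (121/((2*v)))/6 = (121*(1/(2*v)))/6 = (121/(2*v))/6 = 121/(12*v))
r(-208) - W(-86, 69) = (121/12)/(-208) - 1*103 = (121/12)*(-1/208) - 103 = -121/2496 - 103 = -257209/2496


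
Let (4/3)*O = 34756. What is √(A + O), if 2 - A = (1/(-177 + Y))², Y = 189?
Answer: √3753935/12 ≈ 161.46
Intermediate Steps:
O = 26067 (O = (¾)*34756 = 26067)
A = 287/144 (A = 2 - (1/(-177 + 189))² = 2 - (1/12)² = 2 - 1*1/144 = 2 - 1/144 = 287/144 ≈ 1.9931)
√(A + O) = √(287/144 + 26067) = √(3753935/144) = √3753935/12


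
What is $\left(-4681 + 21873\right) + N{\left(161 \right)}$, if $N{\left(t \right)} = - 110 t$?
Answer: $-518$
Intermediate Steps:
$\left(-4681 + 21873\right) + N{\left(161 \right)} = \left(-4681 + 21873\right) - 17710 = 17192 - 17710 = -518$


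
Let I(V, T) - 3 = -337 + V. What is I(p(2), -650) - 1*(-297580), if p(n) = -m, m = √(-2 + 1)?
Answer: 297246 - I ≈ 2.9725e+5 - 1.0*I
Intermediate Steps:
m = I (m = √(-1) = I ≈ 1.0*I)
p(n) = -I
I(V, T) = -334 + V (I(V, T) = 3 + (-337 + V) = -334 + V)
I(p(2), -650) - 1*(-297580) = (-334 - I) - 1*(-297580) = (-334 - I) + 297580 = 297246 - I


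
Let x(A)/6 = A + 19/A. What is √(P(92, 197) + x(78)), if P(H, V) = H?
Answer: 3*√10543/13 ≈ 23.695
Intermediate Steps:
x(A) = 6*A + 114/A (x(A) = 6*(A + 19/A) = 6*A + 114/A)
√(P(92, 197) + x(78)) = √(92 + (6*78 + 114/78)) = √(92 + (468 + 114*(1/78))) = √(92 + (468 + 19/13)) = √(92 + 6103/13) = √(7299/13) = 3*√10543/13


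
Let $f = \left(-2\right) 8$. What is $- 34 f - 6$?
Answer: $538$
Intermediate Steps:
$f = -16$
$- 34 f - 6 = \left(-34\right) \left(-16\right) - 6 = 544 - 6 = 538$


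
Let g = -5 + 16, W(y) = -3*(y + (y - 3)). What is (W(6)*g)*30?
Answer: -8910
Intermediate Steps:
W(y) = 9 - 6*y (W(y) = -3*(y + (-3 + y)) = -3*(-3 + 2*y) = 9 - 6*y)
g = 11
(W(6)*g)*30 = ((9 - 6*6)*11)*30 = ((9 - 36)*11)*30 = -27*11*30 = -297*30 = -8910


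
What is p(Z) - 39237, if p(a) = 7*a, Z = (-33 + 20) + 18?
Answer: -39202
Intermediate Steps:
Z = 5 (Z = -13 + 18 = 5)
p(Z) - 39237 = 7*5 - 39237 = 35 - 39237 = -39202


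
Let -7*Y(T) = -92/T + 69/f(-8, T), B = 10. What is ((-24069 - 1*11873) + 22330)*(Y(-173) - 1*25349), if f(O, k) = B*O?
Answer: 8357109665829/24220 ≈ 3.4505e+8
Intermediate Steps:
f(O, k) = 10*O
Y(T) = 69/560 + 92/(7*T) (Y(T) = -(-92/T + 69/((10*(-8))))/7 = -(-92/T + 69/(-80))/7 = -(-92/T + 69*(-1/80))/7 = -(-92/T - 69/80)/7 = -(-69/80 - 92/T)/7 = 69/560 + 92/(7*T))
((-24069 - 1*11873) + 22330)*(Y(-173) - 1*25349) = ((-24069 - 1*11873) + 22330)*((23/560)*(320 + 3*(-173))/(-173) - 1*25349) = ((-24069 - 11873) + 22330)*((23/560)*(-1/173)*(320 - 519) - 25349) = (-35942 + 22330)*((23/560)*(-1/173)*(-199) - 25349) = -13612*(4577/96880 - 25349) = -13612*(-2455806543/96880) = 8357109665829/24220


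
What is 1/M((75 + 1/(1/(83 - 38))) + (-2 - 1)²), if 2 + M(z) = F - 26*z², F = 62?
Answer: -1/432606 ≈ -2.3116e-6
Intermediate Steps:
M(z) = 60 - 26*z² (M(z) = -2 + (62 - 26*z²) = 60 - 26*z²)
1/M((75 + 1/(1/(83 - 38))) + (-2 - 1)²) = 1/(60 - 26*((75 + 1/(1/(83 - 38))) + (-2 - 1)²)²) = 1/(60 - 26*((75 + 1/(1/45)) + (-3)²)²) = 1/(60 - 26*((75 + 1/(1/45)) + 9)²) = 1/(60 - 26*((75 + 45) + 9)²) = 1/(60 - 26*(120 + 9)²) = 1/(60 - 26*129²) = 1/(60 - 26*16641) = 1/(60 - 432666) = 1/(-432606) = -1/432606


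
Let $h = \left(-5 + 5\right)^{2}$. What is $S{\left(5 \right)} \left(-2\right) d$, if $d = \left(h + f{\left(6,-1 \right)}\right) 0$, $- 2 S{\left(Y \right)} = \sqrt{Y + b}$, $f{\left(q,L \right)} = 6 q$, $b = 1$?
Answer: $0$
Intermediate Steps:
$h = 0$ ($h = 0^{2} = 0$)
$S{\left(Y \right)} = - \frac{\sqrt{1 + Y}}{2}$ ($S{\left(Y \right)} = - \frac{\sqrt{Y + 1}}{2} = - \frac{\sqrt{1 + Y}}{2}$)
$d = 0$ ($d = \left(0 + 6 \cdot 6\right) 0 = \left(0 + 36\right) 0 = 36 \cdot 0 = 0$)
$S{\left(5 \right)} \left(-2\right) d = - \frac{\sqrt{1 + 5}}{2} \left(-2\right) 0 = - \frac{\sqrt{6}}{2} \left(-2\right) 0 = \sqrt{6} \cdot 0 = 0$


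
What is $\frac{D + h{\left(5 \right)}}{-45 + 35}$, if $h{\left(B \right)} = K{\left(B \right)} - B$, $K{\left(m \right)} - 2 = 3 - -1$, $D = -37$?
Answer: $\frac{18}{5} \approx 3.6$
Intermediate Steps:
$K{\left(m \right)} = 6$ ($K{\left(m \right)} = 2 + \left(3 - -1\right) = 2 + \left(3 + 1\right) = 2 + 4 = 6$)
$h{\left(B \right)} = 6 - B$
$\frac{D + h{\left(5 \right)}}{-45 + 35} = \frac{-37 + \left(6 - 5\right)}{-45 + 35} = \frac{-37 + \left(6 - 5\right)}{-10} = - \frac{-37 + 1}{10} = \left(- \frac{1}{10}\right) \left(-36\right) = \frac{18}{5}$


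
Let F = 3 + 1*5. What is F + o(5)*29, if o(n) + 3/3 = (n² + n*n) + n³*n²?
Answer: 92054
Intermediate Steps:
o(n) = -1 + n⁵ + 2*n² (o(n) = -1 + ((n² + n*n) + n³*n²) = -1 + ((n² + n²) + n⁵) = -1 + (2*n² + n⁵) = -1 + (n⁵ + 2*n²) = -1 + n⁵ + 2*n²)
F = 8 (F = 3 + 5 = 8)
F + o(5)*29 = 8 + (-1 + 5⁵ + 2*5²)*29 = 8 + (-1 + 3125 + 2*25)*29 = 8 + (-1 + 3125 + 50)*29 = 8 + 3174*29 = 8 + 92046 = 92054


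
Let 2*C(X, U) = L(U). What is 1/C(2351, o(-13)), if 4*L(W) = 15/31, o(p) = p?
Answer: 248/15 ≈ 16.533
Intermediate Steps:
L(W) = 15/124 (L(W) = (15/31)/4 = (15*(1/31))/4 = (¼)*(15/31) = 15/124)
C(X, U) = 15/248 (C(X, U) = (½)*(15/124) = 15/248)
1/C(2351, o(-13)) = 1/(15/248) = 248/15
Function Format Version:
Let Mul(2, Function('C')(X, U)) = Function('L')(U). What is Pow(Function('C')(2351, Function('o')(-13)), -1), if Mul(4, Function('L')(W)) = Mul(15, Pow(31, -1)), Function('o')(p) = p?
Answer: Rational(248, 15) ≈ 16.533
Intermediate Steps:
Function('L')(W) = Rational(15, 124) (Function('L')(W) = Mul(Rational(1, 4), Mul(15, Pow(31, -1))) = Mul(Rational(1, 4), Mul(15, Rational(1, 31))) = Mul(Rational(1, 4), Rational(15, 31)) = Rational(15, 124))
Function('C')(X, U) = Rational(15, 248) (Function('C')(X, U) = Mul(Rational(1, 2), Rational(15, 124)) = Rational(15, 248))
Pow(Function('C')(2351, Function('o')(-13)), -1) = Pow(Rational(15, 248), -1) = Rational(248, 15)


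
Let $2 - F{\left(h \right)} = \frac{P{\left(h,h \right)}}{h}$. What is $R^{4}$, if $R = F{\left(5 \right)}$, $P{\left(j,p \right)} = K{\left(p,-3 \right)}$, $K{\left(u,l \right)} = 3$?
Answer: $\frac{2401}{625} \approx 3.8416$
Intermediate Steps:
$P{\left(j,p \right)} = 3$
$F{\left(h \right)} = 2 - \frac{3}{h}$
$R = \frac{7}{5}$ ($R = 2 - \frac{3}{5} = \frac{7}{5} \approx 1.4$)
$R^{4} = \left(\frac{7}{5}\right)^{4} = \frac{2401}{625}$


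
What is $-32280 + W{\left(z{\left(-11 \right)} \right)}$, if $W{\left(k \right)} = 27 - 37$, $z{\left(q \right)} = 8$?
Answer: $-32290$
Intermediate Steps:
$W{\left(k \right)} = -10$
$-32280 + W{\left(z{\left(-11 \right)} \right)} = -32280 - 10 = -32290$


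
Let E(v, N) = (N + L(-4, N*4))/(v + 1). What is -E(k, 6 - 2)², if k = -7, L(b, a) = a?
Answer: -100/9 ≈ -11.111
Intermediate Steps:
E(v, N) = 5*N/(1 + v) (E(v, N) = (N + N*4)/(v + 1) = (N + 4*N)/(1 + v) = (5*N)/(1 + v) = 5*N/(1 + v))
-E(k, 6 - 2)² = -(5*(6 - 2)/(1 - 7))² = -(5*4/(-6))² = -(5*4*(-⅙))² = -(-10/3)² = -1*100/9 = -100/9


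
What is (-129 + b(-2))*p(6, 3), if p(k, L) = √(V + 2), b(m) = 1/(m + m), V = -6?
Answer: -517*I/2 ≈ -258.5*I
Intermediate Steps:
b(m) = 1/(2*m)
p(k, L) = 2*I (p(k, L) = √(-6 + 2) = √(-4) = 2*I)
(-129 + b(-2))*p(6, 3) = (-129 + (½)/(-2))*(2*I) = (-129 + (½)*(-½))*(2*I) = (-129 - ¼)*(2*I) = -517*I/2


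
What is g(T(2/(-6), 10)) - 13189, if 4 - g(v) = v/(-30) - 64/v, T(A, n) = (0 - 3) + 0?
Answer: -396193/30 ≈ -13206.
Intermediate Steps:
T(A, n) = -3 (T(A, n) = -3 + 0 = -3)
g(v) = 4 + 64/v + v/30 (g(v) = 4 - (v/(-30) - 64/v) = 4 - (v*(-1/30) - 64/v) = 4 - (-v/30 - 64/v) = 4 - (-64/v - v/30) = 4 + (64/v + v/30) = 4 + 64/v + v/30)
g(T(2/(-6), 10)) - 13189 = (4 + 64/(-3) + (1/30)*(-3)) - 13189 = (4 + 64*(-1/3) - 1/10) - 13189 = (4 - 64/3 - 1/10) - 13189 = -523/30 - 13189 = -396193/30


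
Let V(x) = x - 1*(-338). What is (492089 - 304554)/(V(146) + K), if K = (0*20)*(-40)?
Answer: 187535/484 ≈ 387.47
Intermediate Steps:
V(x) = 338 + x (V(x) = x + 338 = 338 + x)
K = 0 (K = 0*(-40) = 0)
(492089 - 304554)/(V(146) + K) = (492089 - 304554)/((338 + 146) + 0) = 187535/(484 + 0) = 187535/484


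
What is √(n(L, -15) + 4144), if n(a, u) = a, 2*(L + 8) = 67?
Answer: √16678/2 ≈ 64.572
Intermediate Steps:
L = 51/2 (L = -8 + (½)*67 = -8 + 67/2 = 51/2 ≈ 25.500)
√(n(L, -15) + 4144) = √(51/2 + 4144) = √(8339/2) = √16678/2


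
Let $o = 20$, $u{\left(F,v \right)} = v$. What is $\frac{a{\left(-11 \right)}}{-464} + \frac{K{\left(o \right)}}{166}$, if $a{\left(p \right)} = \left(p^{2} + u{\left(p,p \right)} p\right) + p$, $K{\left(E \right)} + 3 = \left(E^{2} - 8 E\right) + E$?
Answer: $\frac{40451}{38512} \approx 1.0503$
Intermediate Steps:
$K{\left(E \right)} = -3 + E^{2} - 7 E$ ($K{\left(E \right)} = -3 + \left(\left(E^{2} - 8 E\right) + E\right) = -3 + \left(E^{2} - 7 E\right) = -3 + E^{2} - 7 E$)
$a{\left(p \right)} = p + 2 p^{2}$ ($a{\left(p \right)} = \left(p^{2} + p p\right) + p = \left(p^{2} + p^{2}\right) + p = 2 p^{2} + p = p + 2 p^{2}$)
$\frac{a{\left(-11 \right)}}{-464} + \frac{K{\left(o \right)}}{166} = \frac{\left(-11\right) \left(1 + 2 \left(-11\right)\right)}{-464} + \frac{-3 + 20^{2} - 140}{166} = - 11 \left(1 - 22\right) \left(- \frac{1}{464}\right) + \left(-3 + 400 - 140\right) \frac{1}{166} = \left(-11\right) \left(-21\right) \left(- \frac{1}{464}\right) + 257 \cdot \frac{1}{166} = 231 \left(- \frac{1}{464}\right) + \frac{257}{166} = - \frac{231}{464} + \frac{257}{166} = \frac{40451}{38512}$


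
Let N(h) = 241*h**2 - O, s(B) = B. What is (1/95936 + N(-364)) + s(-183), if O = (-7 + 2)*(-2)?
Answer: 3063365322049/95936 ≈ 3.1931e+7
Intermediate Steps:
O = 10 (O = -5*(-2) = 10)
N(h) = -10 + 241*h**2 (N(h) = 241*h**2 - 1*10 = 241*h**2 - 10 = -10 + 241*h**2)
(1/95936 + N(-364)) + s(-183) = (1/95936 + (-10 + 241*(-364)**2)) - 183 = (1/95936 + (-10 + 241*132496)) - 183 = (1/95936 + (-10 + 31931536)) - 183 = (1/95936 + 31931526) - 183 = 3063382878337/95936 - 183 = 3063365322049/95936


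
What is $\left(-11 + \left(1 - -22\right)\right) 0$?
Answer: $0$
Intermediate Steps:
$\left(-11 + \left(1 - -22\right)\right) 0 = \left(-11 + \left(1 + 22\right)\right) 0 = \left(-11 + 23\right) 0 = 12 \cdot 0 = 0$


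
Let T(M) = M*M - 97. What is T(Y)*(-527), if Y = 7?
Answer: 25296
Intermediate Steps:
T(M) = -97 + M**2 (T(M) = M**2 - 97 = -97 + M**2)
T(Y)*(-527) = (-97 + 7**2)*(-527) = (-97 + 49)*(-527) = -48*(-527) = 25296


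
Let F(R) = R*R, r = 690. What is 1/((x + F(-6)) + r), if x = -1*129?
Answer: 1/597 ≈ 0.0016750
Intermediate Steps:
x = -129
F(R) = R²
1/((x + F(-6)) + r) = 1/((-129 + (-6)²) + 690) = 1/((-129 + 36) + 690) = 1/(-93 + 690) = 1/597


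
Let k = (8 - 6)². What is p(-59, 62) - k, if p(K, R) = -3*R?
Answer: -190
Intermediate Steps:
k = 4 (k = 2² = 4)
p(-59, 62) - k = -3*62 - 1*4 = -186 - 4 = -190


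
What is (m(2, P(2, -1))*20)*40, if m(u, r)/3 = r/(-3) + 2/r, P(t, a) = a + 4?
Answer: -800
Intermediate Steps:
P(t, a) = 4 + a
m(u, r) = -r + 6/r (m(u, r) = 3*(r/(-3) + 2/r) = 3*(r*(-⅓) + 2/r) = 3*(-r/3 + 2/r) = 3*(2/r - r/3) = -r + 6/r)
(m(2, P(2, -1))*20)*40 = ((-(4 - 1) + 6/(4 - 1))*20)*40 = ((-1*3 + 6/3)*20)*40 = ((-3 + 6*(⅓))*20)*40 = ((-3 + 2)*20)*40 = -1*20*40 = -20*40 = -800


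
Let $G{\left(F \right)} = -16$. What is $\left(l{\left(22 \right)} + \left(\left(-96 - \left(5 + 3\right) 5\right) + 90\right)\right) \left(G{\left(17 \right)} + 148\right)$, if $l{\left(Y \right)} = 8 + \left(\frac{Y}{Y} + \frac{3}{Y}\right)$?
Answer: $-4866$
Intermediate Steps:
$l{\left(Y \right)} = 9 + \frac{3}{Y}$ ($l{\left(Y \right)} = 8 + \left(1 + \frac{3}{Y}\right) = 9 + \frac{3}{Y}$)
$\left(l{\left(22 \right)} + \left(\left(-96 - \left(5 + 3\right) 5\right) + 90\right)\right) \left(G{\left(17 \right)} + 148\right) = \left(\left(9 + \frac{3}{22}\right) + \left(\left(-96 - \left(5 + 3\right) 5\right) + 90\right)\right) \left(-16 + 148\right) = \left(\left(9 + 3 \cdot \frac{1}{22}\right) + \left(\left(-96 - 8 \cdot 5\right) + 90\right)\right) 132 = \left(\left(9 + \frac{3}{22}\right) + \left(\left(-96 - 40\right) + 90\right)\right) 132 = \left(\frac{201}{22} + \left(\left(-96 - 40\right) + 90\right)\right) 132 = \left(\frac{201}{22} + \left(-136 + 90\right)\right) 132 = \left(\frac{201}{22} - 46\right) 132 = \left(- \frac{811}{22}\right) 132 = -4866$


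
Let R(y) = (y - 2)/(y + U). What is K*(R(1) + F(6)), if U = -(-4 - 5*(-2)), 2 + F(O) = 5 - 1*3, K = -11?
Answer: -11/5 ≈ -2.2000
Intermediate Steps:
F(O) = 0 (F(O) = -2 + (5 - 1*3) = -2 + (5 - 3) = -2 + 2 = 0)
U = -6 (U = -(-4 + 10) = -1*6 = -6)
R(y) = (-2 + y)/(-6 + y) (R(y) = (y - 2)/(y - 6) = (-2 + y)/(-6 + y))
K*(R(1) + F(6)) = -11*((-2 + 1)/(-6 + 1) + 0) = -11*(-1/(-5) + 0) = -11*(-⅕*(-1) + 0) = -11*(⅕ + 0) = -11*⅕ = -11/5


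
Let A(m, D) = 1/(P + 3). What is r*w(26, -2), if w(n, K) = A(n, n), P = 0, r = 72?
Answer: 24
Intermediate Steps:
A(m, D) = ⅓ (A(m, D) = 1/(0 + 3) = 1/3 = ⅓)
w(n, K) = ⅓
r*w(26, -2) = 72*(⅓) = 24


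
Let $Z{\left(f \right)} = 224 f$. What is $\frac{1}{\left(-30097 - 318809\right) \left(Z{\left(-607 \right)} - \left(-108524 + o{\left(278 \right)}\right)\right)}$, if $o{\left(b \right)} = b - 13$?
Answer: $\frac{1}{9667836354} \approx 1.0344 \cdot 10^{-10}$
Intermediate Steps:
$o{\left(b \right)} = -13 + b$ ($o{\left(b \right)} = b - 13 = -13 + b$)
$\frac{1}{\left(-30097 - 318809\right) \left(Z{\left(-607 \right)} - \left(-108524 + o{\left(278 \right)}\right)\right)} = \frac{1}{\left(-30097 - 318809\right) \left(224 \left(-607\right) + \left(108524 - \left(-13 + 278\right)\right)\right)} = \frac{1}{\left(-348906\right) \left(-135968 + \left(108524 - 265\right)\right)} = \frac{1}{\left(-348906\right) \left(-135968 + 108259\right)} = \frac{1}{\left(-348906\right) \left(-27709\right)} = \frac{1}{9667836354}$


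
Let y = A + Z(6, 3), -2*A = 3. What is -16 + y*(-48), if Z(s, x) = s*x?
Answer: -808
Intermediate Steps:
A = -3/2 (A = -1/2*3 = -3/2 ≈ -1.5000)
y = 33/2 (y = -3/2 + 6*3 = -3/2 + 18 = 33/2 ≈ 16.500)
-16 + y*(-48) = -16 + (33/2)*(-48) = -16 - 792 = -808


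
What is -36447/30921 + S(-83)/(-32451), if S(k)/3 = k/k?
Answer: -131426040/111490819 ≈ -1.1788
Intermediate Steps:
S(k) = 3 (S(k) = 3*(k/k) = 3*1 = 3)
-36447/30921 + S(-83)/(-32451) = -36447/30921 + 3/(-32451) = -36447*1/30921 + 3*(-1/32451) = -12149/10307 - 1/10817 = -131426040/111490819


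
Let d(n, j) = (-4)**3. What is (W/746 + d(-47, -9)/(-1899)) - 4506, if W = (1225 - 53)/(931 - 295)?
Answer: -338319759071/75082662 ≈ -4506.0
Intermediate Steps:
d(n, j) = -64
W = 293/159 (W = 1172/636 = 1172*(1/636) = 293/159 ≈ 1.8428)
(W/746 + d(-47, -9)/(-1899)) - 4506 = ((293/159)/746 - 64/(-1899)) - 4506 = ((293/159)*(1/746) - 64*(-1/1899)) - 4506 = (293/118614 + 64/1899) - 4506 = 2715901/75082662 - 4506 = -338319759071/75082662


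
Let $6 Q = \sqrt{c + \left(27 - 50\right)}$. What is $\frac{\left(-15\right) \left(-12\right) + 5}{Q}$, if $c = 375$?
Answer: $\frac{555 \sqrt{22}}{44} \approx 59.163$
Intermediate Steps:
$Q = \frac{2 \sqrt{22}}{3}$ ($Q = \frac{\sqrt{375 + \left(27 - 50\right)}}{6} = \frac{\sqrt{375 - 23}}{6} = \frac{\sqrt{352}}{6} = \frac{4 \sqrt{22}}{6} = \frac{2 \sqrt{22}}{3} \approx 3.1269$)
$\frac{\left(-15\right) \left(-12\right) + 5}{Q} = \frac{\left(-15\right) \left(-12\right) + 5}{\frac{2}{3} \sqrt{22}} = \left(180 + 5\right) \frac{3 \sqrt{22}}{44} = 185 \frac{3 \sqrt{22}}{44} = \frac{555 \sqrt{22}}{44}$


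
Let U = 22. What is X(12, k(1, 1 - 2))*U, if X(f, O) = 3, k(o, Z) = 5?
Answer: 66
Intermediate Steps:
X(12, k(1, 1 - 2))*U = 3*22 = 66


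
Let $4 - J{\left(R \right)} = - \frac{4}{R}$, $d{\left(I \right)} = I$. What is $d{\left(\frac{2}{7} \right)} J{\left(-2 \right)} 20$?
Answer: $\frac{80}{7} \approx 11.429$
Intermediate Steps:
$J{\left(R \right)} = 4 + \frac{4}{R}$ ($J{\left(R \right)} = 4 - - \frac{4}{R} = 4 + \frac{4}{R}$)
$d{\left(\frac{2}{7} \right)} J{\left(-2 \right)} 20 = \frac{2}{7} \left(4 + \frac{4}{-2}\right) 20 = 2 \cdot \frac{1}{7} \left(4 + 4 \left(- \frac{1}{2}\right)\right) 20 = \frac{2 \left(4 - 2\right)}{7} \cdot 20 = \frac{2}{7} \cdot 2 \cdot 20 = \frac{4}{7} \cdot 20 = \frac{80}{7}$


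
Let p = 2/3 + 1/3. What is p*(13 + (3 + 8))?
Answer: 24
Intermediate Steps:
p = 1 (p = 2*(⅓) + 1*(⅓) = ⅔ + ⅓ = 1)
p*(13 + (3 + 8)) = 1*(13 + (3 + 8)) = 1*(13 + 11) = 1*24 = 24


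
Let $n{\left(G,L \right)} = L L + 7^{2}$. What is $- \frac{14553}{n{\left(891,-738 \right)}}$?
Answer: $- \frac{14553}{544693} \approx -0.026718$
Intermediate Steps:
$n{\left(G,L \right)} = 49 + L^{2}$ ($n{\left(G,L \right)} = L^{2} + 49 = 49 + L^{2}$)
$- \frac{14553}{n{\left(891,-738 \right)}} = - \frac{14553}{49 + \left(-738\right)^{2}} = - \frac{14553}{49 + 544644} = - \frac{14553}{544693}$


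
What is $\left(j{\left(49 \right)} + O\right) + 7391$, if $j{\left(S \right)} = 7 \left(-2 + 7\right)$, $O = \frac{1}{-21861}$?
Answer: $\frac{162339785}{21861} \approx 7426.0$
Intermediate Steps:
$O = - \frac{1}{21861} \approx -4.5744 \cdot 10^{-5}$
$j{\left(S \right)} = 35$ ($j{\left(S \right)} = 7 \cdot 5 = 35$)
$\left(j{\left(49 \right)} + O\right) + 7391 = \left(35 - \frac{1}{21861}\right) + 7391 = \frac{765134}{21861} + 7391 = \frac{162339785}{21861}$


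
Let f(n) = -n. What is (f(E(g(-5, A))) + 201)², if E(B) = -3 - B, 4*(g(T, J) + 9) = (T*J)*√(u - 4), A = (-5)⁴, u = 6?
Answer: 10069825/8 - 609375*√2/2 ≈ 8.2784e+5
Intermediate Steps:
A = 625
g(T, J) = -9 + J*T*√2/4 (g(T, J) = -9 + ((T*J)*√(6 - 4))/4 = -9 + ((J*T)*√2)/4 = -9 + (J*T*√2)/4 = -9 + J*T*√2/4)
(f(E(g(-5, A))) + 201)² = (-(-3 - (-9 + (¼)*625*(-5)*√2)) + 201)² = (-(-3 - (-9 - 3125*√2/4)) + 201)² = (-(-3 + (9 + 3125*√2/4)) + 201)² = (-(6 + 3125*√2/4) + 201)² = ((-6 - 3125*√2/4) + 201)² = (195 - 3125*√2/4)²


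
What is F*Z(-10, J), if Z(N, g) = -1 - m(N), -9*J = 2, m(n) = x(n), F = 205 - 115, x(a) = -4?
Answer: 270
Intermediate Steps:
F = 90
m(n) = -4
J = -2/9 (J = -⅑*2 = -2/9 ≈ -0.22222)
Z(N, g) = 3 (Z(N, g) = -1 - 1*(-4) = -1 + 4 = 3)
F*Z(-10, J) = 90*3 = 270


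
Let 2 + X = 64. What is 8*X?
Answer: 496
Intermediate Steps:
X = 62 (X = -2 + 64 = 62)
8*X = 8*62 = 496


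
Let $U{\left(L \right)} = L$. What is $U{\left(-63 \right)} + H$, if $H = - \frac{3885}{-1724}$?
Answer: $- \frac{104727}{1724} \approx -60.747$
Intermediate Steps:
$H = \frac{3885}{1724}$ ($H = \left(-3885\right) \left(- \frac{1}{1724}\right) = \frac{3885}{1724} \approx 2.2535$)
$U{\left(-63 \right)} + H = -63 + \frac{3885}{1724} = - \frac{104727}{1724}$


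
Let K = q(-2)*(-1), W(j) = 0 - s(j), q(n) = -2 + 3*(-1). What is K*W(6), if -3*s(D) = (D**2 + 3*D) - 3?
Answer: 85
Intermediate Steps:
q(n) = -5 (q(n) = -2 - 3 = -5)
s(D) = 1 - D - D**2/3 (s(D) = -((D**2 + 3*D) - 3)/3 = -(-3 + D**2 + 3*D)/3 = 1 - D - D**2/3)
W(j) = -1 + j + j**2/3 (W(j) = 0 - (1 - j - j**2/3) = 0 + (-1 + j + j**2/3) = -1 + j + j**2/3)
K = 5 (K = -5*(-1) = 5)
K*W(6) = 5*(-1 + 6 + (1/3)*6**2) = 5*(-1 + 6 + (1/3)*36) = 5*(-1 + 6 + 12) = 5*17 = 85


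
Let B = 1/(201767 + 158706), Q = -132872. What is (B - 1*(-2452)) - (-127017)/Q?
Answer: 117397090187943/47896768456 ≈ 2451.0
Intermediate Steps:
B = 1/360473 ≈ 2.7741e-6
(B - 1*(-2452)) - (-127017)/Q = (1/360473 - 1*(-2452)) - (-127017)/(-132872) = (1/360473 + 2452) - (-127017)*(-1)/132872 = 883879797/360473 - 1*127017/132872 = 883879797/360473 - 127017/132872 = 117397090187943/47896768456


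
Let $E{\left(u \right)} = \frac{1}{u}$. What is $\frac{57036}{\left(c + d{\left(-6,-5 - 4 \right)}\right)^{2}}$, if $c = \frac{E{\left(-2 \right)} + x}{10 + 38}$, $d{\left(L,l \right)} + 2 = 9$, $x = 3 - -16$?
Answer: $\frac{525643776}{502681} \approx 1045.7$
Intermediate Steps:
$x = 19$ ($x = 3 + 16 = 19$)
$d{\left(L,l \right)} = 7$ ($d{\left(L,l \right)} = -2 + 9 = 7$)
$c = \frac{37}{96}$ ($c = \frac{\frac{1}{-2} + 19}{10 + 38} = \frac{- \frac{1}{2} + 19}{48} = \frac{37}{2} \cdot \frac{1}{48} = \frac{37}{96} \approx 0.38542$)
$\frac{57036}{\left(c + d{\left(-6,-5 - 4 \right)}\right)^{2}} = \frac{57036}{\left(\frac{37}{96} + 7\right)^{2}} = \frac{57036}{\left(\frac{709}{96}\right)^{2}} = \frac{57036}{\frac{502681}{9216}} = 57036 \cdot \frac{9216}{502681} = \frac{525643776}{502681}$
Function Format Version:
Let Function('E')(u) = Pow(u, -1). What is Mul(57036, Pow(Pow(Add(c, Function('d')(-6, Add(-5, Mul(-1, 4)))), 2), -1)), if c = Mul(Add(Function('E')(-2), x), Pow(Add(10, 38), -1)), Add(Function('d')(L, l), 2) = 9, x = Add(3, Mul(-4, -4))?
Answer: Rational(525643776, 502681) ≈ 1045.7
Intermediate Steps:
x = 19 (x = Add(3, 16) = 19)
Function('d')(L, l) = 7 (Function('d')(L, l) = Add(-2, 9) = 7)
c = Rational(37, 96) (c = Mul(Add(Pow(-2, -1), 19), Pow(Add(10, 38), -1)) = Mul(Add(Rational(-1, 2), 19), Pow(48, -1)) = Mul(Rational(37, 2), Rational(1, 48)) = Rational(37, 96) ≈ 0.38542)
Mul(57036, Pow(Pow(Add(c, Function('d')(-6, Add(-5, Mul(-1, 4)))), 2), -1)) = Mul(57036, Pow(Pow(Add(Rational(37, 96), 7), 2), -1)) = Mul(57036, Pow(Pow(Rational(709, 96), 2), -1)) = Mul(57036, Pow(Rational(502681, 9216), -1)) = Mul(57036, Rational(9216, 502681)) = Rational(525643776, 502681)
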